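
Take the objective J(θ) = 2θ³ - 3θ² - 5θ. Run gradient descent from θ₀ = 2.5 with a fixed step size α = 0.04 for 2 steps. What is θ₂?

1.6544

J′(θ) = 6θ² - 6θ - 5
θ₁ = 2.5 − 0.04·17.5 = 1.8
θ₂ = 1.8 − 0.04·3.64 = 1.6544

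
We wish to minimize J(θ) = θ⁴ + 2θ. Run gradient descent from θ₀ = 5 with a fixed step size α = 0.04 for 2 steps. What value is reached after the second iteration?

533.52616192

J′(θ) = 4θ³ + 2
θ₁ = 5 − 0.04·502 = -15.08
θ₂ = -15.08 − 0.04·(-13715.154048) = 533.52616192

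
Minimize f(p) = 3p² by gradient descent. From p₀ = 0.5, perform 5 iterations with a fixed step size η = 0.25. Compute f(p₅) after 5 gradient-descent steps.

f′(p) = 6p
p₁ = 0.5 − 0.25·3 = -0.25
p₂ = -0.25 − 0.25·(-1.5) = 0.125
p₃ = 0.125 − 0.25·0.75 = -0.0625
p₄ = -0.0625 − 0.25·(-0.375) = 0.03125
p₅ = 0.03125 − 0.25·0.1875 = -0.015625
f(-0.015625) = 0.000732421875

0.000732421875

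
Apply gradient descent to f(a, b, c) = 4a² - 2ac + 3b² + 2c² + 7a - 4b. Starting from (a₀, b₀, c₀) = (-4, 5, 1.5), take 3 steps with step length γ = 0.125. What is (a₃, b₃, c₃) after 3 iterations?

∇f = (8a - 2c + 7, 6b - 4, -2a + 4c)
Step 1: at (-4, 5, 1.5), ∇f = (-28, 26, 14) → (-4, 5, 1.5) − 0.125·(-28, 26, 14) = (-0.5, 1.75, -0.25)
Step 2: at (-0.5, 1.75, -0.25), ∇f = (3.5, 6.5, 0) → (-0.5, 1.75, -0.25) − 0.125·(3.5, 6.5, 0) = (-0.9375, 0.9375, -0.25)
Step 3: at (-0.9375, 0.9375, -0.25), ∇f = (0, 1.625, 0.875) → (-0.9375, 0.9375, -0.25) − 0.125·(0, 1.625, 0.875) = (-0.9375, 0.734375, -0.359375)

(-0.9375, 0.734375, -0.359375)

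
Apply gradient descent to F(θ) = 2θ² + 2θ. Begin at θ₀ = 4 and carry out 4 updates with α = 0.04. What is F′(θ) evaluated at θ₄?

F′(θ) = 4θ + 2
θ₁ = 4 − 0.04·18 = 3.28
θ₂ = 3.28 − 0.04·15.12 = 2.6752
θ₃ = 2.6752 − 0.04·12.7008 = 2.167168
θ₄ = 2.167168 − 0.04·10.668672 = 1.74042112
F′(θ) at (1.74042112) = 8.96168448

8.96168448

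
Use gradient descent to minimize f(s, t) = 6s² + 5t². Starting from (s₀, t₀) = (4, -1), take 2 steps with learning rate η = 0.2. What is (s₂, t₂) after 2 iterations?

(7.84, -1)

∇f = (12s, 10t)
Step 1: at (4, -1), ∇f = (48, -10) → (4, -1) − 0.2·(48, -10) = (-5.6, 1)
Step 2: at (-5.6, 1), ∇f = (-67.2, 10) → (-5.6, 1) − 0.2·(-67.2, 10) = (7.84, -1)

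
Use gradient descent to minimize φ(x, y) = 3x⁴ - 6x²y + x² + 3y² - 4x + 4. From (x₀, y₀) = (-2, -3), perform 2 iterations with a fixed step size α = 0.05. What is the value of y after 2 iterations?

∇φ = (12x³ - 12xy + 2x - 4, -6x² + 6y)
(x₁, y₁) = (-2, -3) − 0.05·(-176, -42) = (6.8, -0.9)
(x₂, y₂) = (6.8, -0.9) − 0.05·(3856.224, -282.84) = (-186.0112, 13.242)
y = 13.242

13.242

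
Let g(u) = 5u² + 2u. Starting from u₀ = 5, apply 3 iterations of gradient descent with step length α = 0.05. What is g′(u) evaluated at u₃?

6.5

g′(u) = 10u + 2
u₁ = 5 − 0.05·52 = 2.4
u₂ = 2.4 − 0.05·26 = 1.1
u₃ = 1.1 − 0.05·13 = 0.45
g′(u) at (0.45) = 6.5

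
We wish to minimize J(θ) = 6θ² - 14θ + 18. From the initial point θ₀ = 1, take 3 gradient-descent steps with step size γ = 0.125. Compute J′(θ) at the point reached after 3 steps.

J′(θ) = 12θ - 14
Step 1: J′(1) = -2; θ₁ = 1 − 0.125·(-2) = 1.25
Step 2: J′(1.25) = 1; θ₂ = 1.25 − 0.125·1 = 1.125
Step 3: J′(1.125) = -0.5; θ₃ = 1.125 − 0.125·(-0.5) = 1.1875
J′(θ) at (1.1875) = 0.25

0.25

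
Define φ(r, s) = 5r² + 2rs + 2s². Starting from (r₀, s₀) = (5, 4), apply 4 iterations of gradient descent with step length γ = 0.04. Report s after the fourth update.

1.45970176

∇φ = (10r + 2s, 2r + 4s)
Step 1: at (5, 4), ∇φ = (58, 26) → (5, 4) − 0.04·(58, 26) = (2.68, 2.96)
Step 2: at (2.68, 2.96), ∇φ = (32.72, 17.2) → (2.68, 2.96) − 0.04·(32.72, 17.2) = (1.3712, 2.272)
Step 3: at (1.3712, 2.272), ∇φ = (18.256, 11.8304) → (1.3712, 2.272) − 0.04·(18.256, 11.8304) = (0.64096, 1.798784)
Step 4: at (0.64096, 1.798784), ∇φ = (10.007168, 8.477056) → (0.64096, 1.798784) − 0.04·(10.007168, 8.477056) = (0.24067328, 1.45970176)
s = 1.45970176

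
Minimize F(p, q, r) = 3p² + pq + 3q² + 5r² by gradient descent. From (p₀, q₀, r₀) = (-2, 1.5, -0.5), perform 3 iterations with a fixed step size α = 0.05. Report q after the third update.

0.669625

∇F = (6p + q, p + 6q, 10r)
(p₁, q₁, r₁) = (-2, 1.5, -0.5) − 0.05·(-10.5, 7, -5) = (-1.475, 1.15, -0.25)
(p₂, q₂, r₂) = (-1.475, 1.15, -0.25) − 0.05·(-7.7, 5.425, -2.5) = (-1.09, 0.87875, -0.125)
(p₃, q₃, r₃) = (-1.09, 0.87875, -0.125) − 0.05·(-5.66125, 4.1825, -1.25) = (-0.8069375, 0.669625, -0.0625)
q = 0.669625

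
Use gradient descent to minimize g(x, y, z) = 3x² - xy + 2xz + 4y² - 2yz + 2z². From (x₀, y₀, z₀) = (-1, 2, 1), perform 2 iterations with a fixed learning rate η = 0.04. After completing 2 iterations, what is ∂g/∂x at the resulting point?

∇g = (6x - y + 2z, -x + 8y - 2z, 2x - 2y + 4z)
Step 1: at (-1, 2, 1), ∇g = (-6, 15, -2) → (-1, 2, 1) − 0.04·(-6, 15, -2) = (-0.76, 1.4, 1.08)
Step 2: at (-0.76, 1.4, 1.08), ∇g = (-3.8, 9.8, 0) → (-0.76, 1.4, 1.08) − 0.04·(-3.8, 9.8, 0) = (-0.608, 1.008, 1.08)
∂g/∂x at (-0.608, 1.008, 1.08) = -2.496

-2.496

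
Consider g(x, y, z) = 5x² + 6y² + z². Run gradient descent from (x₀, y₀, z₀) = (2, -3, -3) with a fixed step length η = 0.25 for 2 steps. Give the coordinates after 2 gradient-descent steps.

(4.5, -12, -0.75)

∇g = (10x, 12y, 2z)
Step 1: at (2, -3, -3), ∇g = (20, -36, -6) → (2, -3, -3) − 0.25·(20, -36, -6) = (-3, 6, -1.5)
Step 2: at (-3, 6, -1.5), ∇g = (-30, 72, -3) → (-3, 6, -1.5) − 0.25·(-30, 72, -3) = (4.5, -12, -0.75)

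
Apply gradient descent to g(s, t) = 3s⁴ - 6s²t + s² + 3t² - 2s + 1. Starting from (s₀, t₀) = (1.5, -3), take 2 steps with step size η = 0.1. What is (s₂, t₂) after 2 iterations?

∇g = (12s³ - 12st + 2s - 2, -6s² + 6t)
Step 1: at (1.5, -3), ∇g = (95.5, -31.5) → (1.5, -3) − 0.1·(95.5, -31.5) = (-8.05, 0.15)
Step 2: at (-8.05, 0.15), ∇g = (-6263.5315, -387.915) → (-8.05, 0.15) − 0.1·(-6263.5315, -387.915) = (618.30315, 38.9415)

(618.30315, 38.9415)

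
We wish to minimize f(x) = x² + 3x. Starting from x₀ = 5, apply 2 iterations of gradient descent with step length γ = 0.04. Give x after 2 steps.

f′(x) = 2x + 3
Step 1: f′(5) = 13; x₁ = 5 − 0.04·13 = 4.48
Step 2: f′(4.48) = 11.96; x₂ = 4.48 − 0.04·11.96 = 4.0016

4.0016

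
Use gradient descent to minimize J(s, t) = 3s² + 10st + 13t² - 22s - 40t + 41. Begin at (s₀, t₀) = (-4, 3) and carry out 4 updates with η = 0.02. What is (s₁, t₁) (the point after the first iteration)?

(-3.68, 3.04)

∇J = (6s + 10t - 22, 10s + 26t - 40)
(s₁, t₁) = (-4, 3) − 0.02·(-16, -2) = (-3.68, 3.04)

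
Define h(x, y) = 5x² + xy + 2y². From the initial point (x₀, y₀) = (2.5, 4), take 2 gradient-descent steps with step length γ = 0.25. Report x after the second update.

∇h = (10x + y, x + 4y)
Step 1: at (2.5, 4), ∇h = (29, 18.5) → (2.5, 4) − 0.25·(29, 18.5) = (-4.75, -0.625)
Step 2: at (-4.75, -0.625), ∇h = (-48.125, -7.25) → (-4.75, -0.625) − 0.25·(-48.125, -7.25) = (7.28125, 1.1875)
x = 7.28125

7.28125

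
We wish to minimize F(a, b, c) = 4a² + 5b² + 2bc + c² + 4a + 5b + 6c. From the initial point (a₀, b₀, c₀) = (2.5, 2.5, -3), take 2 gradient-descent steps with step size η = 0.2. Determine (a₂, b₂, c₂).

∇F = (8a + 4, 10b + 2c + 5, 2b + 2c + 6)
(a₁, b₁, c₁) = (2.5, 2.5, -3) − 0.2·(24, 24, 5) = (-2.3, -2.3, -4)
(a₂, b₂, c₂) = (-2.3, -2.3, -4) − 0.2·(-14.4, -26, -6.6) = (0.58, 2.9, -2.68)

(0.58, 2.9, -2.68)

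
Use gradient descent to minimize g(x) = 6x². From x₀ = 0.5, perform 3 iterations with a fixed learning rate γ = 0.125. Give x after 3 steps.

g′(x) = 12x
Step 1: g′(0.5) = 6; x₁ = 0.5 − 0.125·6 = -0.25
Step 2: g′(-0.25) = -3; x₂ = -0.25 − 0.125·(-3) = 0.125
Step 3: g′(0.125) = 1.5; x₃ = 0.125 − 0.125·1.5 = -0.0625

-0.0625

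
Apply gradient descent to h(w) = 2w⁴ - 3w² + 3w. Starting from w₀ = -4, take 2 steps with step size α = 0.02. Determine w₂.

h′(w) = 8w³ - 6w + 3
Step 1: h′(-4) = -485; w₁ = -4 − 0.02·(-485) = 5.7
Step 2: h′(5.7) = 1450.344; w₂ = 5.7 − 0.02·1450.344 = -23.30688

-23.30688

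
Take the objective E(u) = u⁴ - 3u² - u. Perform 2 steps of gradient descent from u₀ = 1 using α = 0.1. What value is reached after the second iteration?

E′(u) = 4u³ - 6u - 1
Step 1: E′(1) = -3; u₁ = 1 − 0.1·(-3) = 1.3
Step 2: E′(1.3) = -0.012; u₂ = 1.3 − 0.1·(-0.012) = 1.3012

1.3012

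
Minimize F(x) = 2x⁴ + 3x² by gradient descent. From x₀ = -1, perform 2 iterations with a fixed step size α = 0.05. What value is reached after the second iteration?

F′(x) = 8x³ + 6x
Step 1: F′(-1) = -14; x₁ = -1 − 0.05·(-14) = -0.3
Step 2: F′(-0.3) = -2.016; x₂ = -0.3 − 0.05·(-2.016) = -0.1992

-0.1992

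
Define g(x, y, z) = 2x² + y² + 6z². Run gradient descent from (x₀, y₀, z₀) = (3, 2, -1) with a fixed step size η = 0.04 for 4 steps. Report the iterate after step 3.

(1.778112, 1.557376, -0.140608)

∇g = (4x, 2y, 12z)
Step 1: at (3, 2, -1), ∇g = (12, 4, -12) → (3, 2, -1) − 0.04·(12, 4, -12) = (2.52, 1.84, -0.52)
Step 2: at (2.52, 1.84, -0.52), ∇g = (10.08, 3.68, -6.24) → (2.52, 1.84, -0.52) − 0.04·(10.08, 3.68, -6.24) = (2.1168, 1.6928, -0.2704)
Step 3: at (2.1168, 1.6928, -0.2704), ∇g = (8.4672, 3.3856, -3.2448) → (2.1168, 1.6928, -0.2704) − 0.04·(8.4672, 3.3856, -3.2448) = (1.778112, 1.557376, -0.140608)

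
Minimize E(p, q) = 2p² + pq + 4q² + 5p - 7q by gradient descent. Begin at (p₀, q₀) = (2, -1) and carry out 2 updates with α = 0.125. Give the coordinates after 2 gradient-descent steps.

∇E = (4p + q + 5, p + 8q - 7)
Step 1: at (2, -1), ∇E = (12, -13) → (2, -1) − 0.125·(12, -13) = (0.5, 0.625)
Step 2: at (0.5, 0.625), ∇E = (7.625, -1.5) → (0.5, 0.625) − 0.125·(7.625, -1.5) = (-0.453125, 0.8125)

(-0.453125, 0.8125)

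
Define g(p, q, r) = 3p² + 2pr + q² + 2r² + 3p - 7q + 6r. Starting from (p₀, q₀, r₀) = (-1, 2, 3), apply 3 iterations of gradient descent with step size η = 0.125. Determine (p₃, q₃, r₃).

∇g = (6p + 2r + 3, 2q - 7, 2p + 4r + 6)
Step 1: at (-1, 2, 3), ∇g = (3, -3, 16) → (-1, 2, 3) − 0.125·(3, -3, 16) = (-1.375, 2.375, 1)
Step 2: at (-1.375, 2.375, 1), ∇g = (-3.25, -2.25, 7.25) → (-1.375, 2.375, 1) − 0.125·(-3.25, -2.25, 7.25) = (-0.96875, 2.65625, 0.09375)
Step 3: at (-0.96875, 2.65625, 0.09375), ∇g = (-2.625, -1.6875, 4.4375) → (-0.96875, 2.65625, 0.09375) − 0.125·(-2.625, -1.6875, 4.4375) = (-0.640625, 2.8671875, -0.4609375)

(-0.640625, 2.8671875, -0.4609375)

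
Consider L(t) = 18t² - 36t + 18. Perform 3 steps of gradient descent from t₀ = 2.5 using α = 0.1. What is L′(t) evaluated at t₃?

L′(t) = 36t - 36
Step 1: L′(2.5) = 54; t₁ = 2.5 − 0.1·54 = -2.9
Step 2: L′(-2.9) = -140.4; t₂ = -2.9 − 0.1·(-140.4) = 11.14
Step 3: L′(11.14) = 365.04; t₃ = 11.14 − 0.1·365.04 = -25.364
L′(t) at (-25.364) = -949.104

-949.104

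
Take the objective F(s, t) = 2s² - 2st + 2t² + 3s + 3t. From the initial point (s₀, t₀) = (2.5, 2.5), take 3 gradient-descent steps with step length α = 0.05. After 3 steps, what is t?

1.416

∇F = (4s - 2t + 3, -2s + 4t + 3)
(s₁, t₁) = (2.5, 2.5) − 0.05·(8, 8) = (2.1, 2.1)
(s₂, t₂) = (2.1, 2.1) − 0.05·(7.2, 7.2) = (1.74, 1.74)
(s₃, t₃) = (1.74, 1.74) − 0.05·(6.48, 6.48) = (1.416, 1.416)
t = 1.416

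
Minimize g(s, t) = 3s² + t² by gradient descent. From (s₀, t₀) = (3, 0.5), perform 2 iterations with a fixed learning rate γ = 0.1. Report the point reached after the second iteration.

∇g = (6s, 2t)
(s₁, t₁) = (3, 0.5) − 0.1·(18, 1) = (1.2, 0.4)
(s₂, t₂) = (1.2, 0.4) − 0.1·(7.2, 0.8) = (0.48, 0.32)

(0.48, 0.32)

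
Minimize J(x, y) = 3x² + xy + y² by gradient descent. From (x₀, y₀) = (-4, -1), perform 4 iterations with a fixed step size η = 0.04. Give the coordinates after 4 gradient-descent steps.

(-1.26404608, -0.33998848)

∇J = (6x + y, x + 2y)
Step 1: at (-4, -1), ∇J = (-25, -6) → (-4, -1) − 0.04·(-25, -6) = (-3, -0.76)
Step 2: at (-3, -0.76), ∇J = (-18.76, -4.52) → (-3, -0.76) − 0.04·(-18.76, -4.52) = (-2.2496, -0.5792)
Step 3: at (-2.2496, -0.5792), ∇J = (-14.0768, -3.408) → (-2.2496, -0.5792) − 0.04·(-14.0768, -3.408) = (-1.686528, -0.44288)
Step 4: at (-1.686528, -0.44288), ∇J = (-10.562048, -2.572288) → (-1.686528, -0.44288) − 0.04·(-10.562048, -2.572288) = (-1.26404608, -0.33998848)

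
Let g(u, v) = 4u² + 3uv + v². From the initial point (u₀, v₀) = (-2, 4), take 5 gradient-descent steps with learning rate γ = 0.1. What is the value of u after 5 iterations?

-1.15144

∇g = (8u + 3v, 3u + 2v)
(u₁, v₁) = (-2, 4) − 0.1·(-4, 2) = (-1.6, 3.8)
(u₂, v₂) = (-1.6, 3.8) − 0.1·(-1.4, 2.8) = (-1.46, 3.52)
(u₃, v₃) = (-1.46, 3.52) − 0.1·(-1.12, 2.66) = (-1.348, 3.254)
(u₄, v₄) = (-1.348, 3.254) − 0.1·(-1.022, 2.464) = (-1.2458, 3.0076)
(u₅, v₅) = (-1.2458, 3.0076) − 0.1·(-0.9436, 2.2778) = (-1.15144, 2.77982)
u = -1.15144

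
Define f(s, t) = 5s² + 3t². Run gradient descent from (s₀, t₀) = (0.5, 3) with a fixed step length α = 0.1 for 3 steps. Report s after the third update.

0

∇f = (10s, 6t)
Step 1: at (0.5, 3), ∇f = (5, 18) → (0.5, 3) − 0.1·(5, 18) = (0, 1.2)
Step 2: at (0, 1.2), ∇f = (0, 7.2) → (0, 1.2) − 0.1·(0, 7.2) = (0, 0.48)
Step 3: at (0, 0.48), ∇f = (0, 2.88) → (0, 0.48) − 0.1·(0, 2.88) = (0, 0.192)
s = 0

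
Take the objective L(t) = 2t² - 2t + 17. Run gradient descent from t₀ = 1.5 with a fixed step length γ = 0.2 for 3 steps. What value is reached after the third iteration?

0.508

L′(t) = 4t - 2
t₁ = 1.5 − 0.2·4 = 0.7
t₂ = 0.7 − 0.2·0.8 = 0.54
t₃ = 0.54 − 0.2·0.16 = 0.508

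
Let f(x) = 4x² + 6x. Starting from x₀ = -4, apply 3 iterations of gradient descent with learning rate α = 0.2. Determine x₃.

-0.048

f′(x) = 8x + 6
x₁ = -4 − 0.2·(-26) = 1.2
x₂ = 1.2 − 0.2·15.6 = -1.92
x₃ = -1.92 − 0.2·(-9.36) = -0.048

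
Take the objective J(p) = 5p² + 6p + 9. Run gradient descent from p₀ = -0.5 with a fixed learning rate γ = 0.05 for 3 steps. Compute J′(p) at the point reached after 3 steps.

0.125

J′(p) = 10p + 6
p₁ = -0.5 − 0.05·1 = -0.55
p₂ = -0.55 − 0.05·0.5 = -0.575
p₃ = -0.575 − 0.05·0.25 = -0.5875
J′(p) at (-0.5875) = 0.125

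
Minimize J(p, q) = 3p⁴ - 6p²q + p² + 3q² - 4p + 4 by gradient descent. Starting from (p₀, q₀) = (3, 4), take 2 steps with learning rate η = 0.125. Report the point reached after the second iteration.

(11311.6953125, 294.484375)

∇J = (12p³ - 12pq + 2p - 4, -6p² + 6q)
Step 1: at (3, 4), ∇J = (182, -30) → (3, 4) − 0.125·(182, -30) = (-19.75, 7.75)
Step 2: at (-19.75, 7.75), ∇J = (-90651.5625, -2293.875) → (-19.75, 7.75) − 0.125·(-90651.5625, -2293.875) = (11311.6953125, 294.484375)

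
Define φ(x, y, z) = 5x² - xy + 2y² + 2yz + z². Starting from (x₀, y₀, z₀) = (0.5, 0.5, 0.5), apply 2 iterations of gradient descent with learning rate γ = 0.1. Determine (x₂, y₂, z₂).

∇φ = (10x - y, -x + 4y + 2z, 2y + 2z)
Step 1: at (0.5, 0.5, 0.5), ∇φ = (4.5, 2.5, 2) → (0.5, 0.5, 0.5) − 0.1·(4.5, 2.5, 2) = (0.05, 0.25, 0.3)
Step 2: at (0.05, 0.25, 0.3), ∇φ = (0.25, 1.55, 1.1) → (0.05, 0.25, 0.3) − 0.1·(0.25, 1.55, 1.1) = (0.025, 0.095, 0.19)

(0.025, 0.095, 0.19)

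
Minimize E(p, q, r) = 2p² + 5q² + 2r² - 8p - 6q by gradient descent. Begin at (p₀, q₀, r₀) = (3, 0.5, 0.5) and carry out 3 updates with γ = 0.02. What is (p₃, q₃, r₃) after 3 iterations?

(2.778688, 0.5488, 0.389344)

∇E = (4p - 8, 10q - 6, 4r)
(p₁, q₁, r₁) = (3, 0.5, 0.5) − 0.02·(4, -1, 2) = (2.92, 0.52, 0.46)
(p₂, q₂, r₂) = (2.92, 0.52, 0.46) − 0.02·(3.68, -0.8, 1.84) = (2.8464, 0.536, 0.4232)
(p₃, q₃, r₃) = (2.8464, 0.536, 0.4232) − 0.02·(3.3856, -0.64, 1.6928) = (2.778688, 0.5488, 0.389344)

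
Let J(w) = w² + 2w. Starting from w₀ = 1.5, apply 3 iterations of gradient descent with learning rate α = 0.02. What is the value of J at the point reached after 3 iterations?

3.8922361856

J′(w) = 2w + 2
w₁ = 1.5 − 0.02·5 = 1.4
w₂ = 1.4 − 0.02·4.8 = 1.304
w₃ = 1.304 − 0.02·4.608 = 1.21184
J(1.21184) = 3.8922361856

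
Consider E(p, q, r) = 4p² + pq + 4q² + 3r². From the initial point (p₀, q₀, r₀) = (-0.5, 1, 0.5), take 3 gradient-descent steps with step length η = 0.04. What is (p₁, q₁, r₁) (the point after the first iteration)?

∇E = (8p + q, p + 8q, 6r)
(p₁, q₁, r₁) = (-0.5, 1, 0.5) − 0.04·(-3, 7.5, 3) = (-0.38, 0.7, 0.38)

(-0.38, 0.7, 0.38)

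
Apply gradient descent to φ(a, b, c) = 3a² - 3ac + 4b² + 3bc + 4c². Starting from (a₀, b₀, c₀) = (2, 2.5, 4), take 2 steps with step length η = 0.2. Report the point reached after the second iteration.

(-2.02, 3.96, 5.16)

∇φ = (6a - 3c, 8b + 3c, -3a + 3b + 8c)
Step 1: at (2, 2.5, 4), ∇φ = (0, 32, 33.5) → (2, 2.5, 4) − 0.2·(0, 32, 33.5) = (2, -3.9, -2.7)
Step 2: at (2, -3.9, -2.7), ∇φ = (20.1, -39.3, -39.3) → (2, -3.9, -2.7) − 0.2·(20.1, -39.3, -39.3) = (-2.02, 3.96, 5.16)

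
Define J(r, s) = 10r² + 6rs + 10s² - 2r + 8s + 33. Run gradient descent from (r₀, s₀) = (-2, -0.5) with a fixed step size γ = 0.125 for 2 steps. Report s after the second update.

∇J = (20r + 6s - 2, 6r + 20s + 8)
(r₁, s₁) = (-2, -0.5) − 0.125·(-45, -14) = (3.625, 1.25)
(r₂, s₂) = (3.625, 1.25) − 0.125·(78, 54.75) = (-6.125, -5.59375)
s = -5.59375

-5.59375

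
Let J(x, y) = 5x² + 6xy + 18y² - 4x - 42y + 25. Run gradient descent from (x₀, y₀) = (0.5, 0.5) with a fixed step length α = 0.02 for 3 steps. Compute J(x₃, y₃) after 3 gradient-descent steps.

1.298947351552

∇J = (10x + 6y - 4, 6x + 36y - 42)
(x₁, y₁) = (0.5, 0.5) − 0.02·(4, -21) = (0.42, 0.92)
(x₂, y₂) = (0.42, 0.92) − 0.02·(5.72, -6.36) = (0.3056, 1.0472)
(x₃, y₃) = (0.3056, 1.0472) − 0.02·(5.3392, -2.4672) = (0.198816, 1.096544)
J(0.198816, 1.096544) = 1.298947351552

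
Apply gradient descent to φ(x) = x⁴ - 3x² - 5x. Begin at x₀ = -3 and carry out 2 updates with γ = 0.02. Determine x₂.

-1.02552

φ′(x) = 4x³ - 6x - 5
x₁ = -3 − 0.02·(-95) = -1.1
x₂ = -1.1 − 0.02·(-3.724) = -1.02552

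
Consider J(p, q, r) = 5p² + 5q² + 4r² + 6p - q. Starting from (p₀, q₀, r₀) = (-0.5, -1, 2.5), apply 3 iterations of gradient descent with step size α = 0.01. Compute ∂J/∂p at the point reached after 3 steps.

0.729

∇J = (10p + 6, 10q - 1, 8r)
Step 1: at (-0.5, -1, 2.5), ∇J = (1, -11, 20) → (-0.5, -1, 2.5) − 0.01·(1, -11, 20) = (-0.51, -0.89, 2.3)
Step 2: at (-0.51, -0.89, 2.3), ∇J = (0.9, -9.9, 18.4) → (-0.51, -0.89, 2.3) − 0.01·(0.9, -9.9, 18.4) = (-0.519, -0.791, 2.116)
Step 3: at (-0.519, -0.791, 2.116), ∇J = (0.81, -8.91, 16.928) → (-0.519, -0.791, 2.116) − 0.01·(0.81, -8.91, 16.928) = (-0.5271, -0.7019, 1.94672)
∂J/∂p at (-0.5271, -0.7019, 1.94672) = 0.729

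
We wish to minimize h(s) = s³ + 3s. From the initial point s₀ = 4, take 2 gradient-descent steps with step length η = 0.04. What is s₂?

h′(s) = 3s² + 3
s₁ = 4 − 0.04·51 = 1.96
s₂ = 1.96 − 0.04·14.5248 = 1.379008

1.379008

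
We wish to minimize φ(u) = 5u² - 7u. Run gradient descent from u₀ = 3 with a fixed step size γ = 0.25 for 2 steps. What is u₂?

5.875

φ′(u) = 10u - 7
u₁ = 3 − 0.25·23 = -2.75
u₂ = -2.75 − 0.25·(-34.5) = 5.875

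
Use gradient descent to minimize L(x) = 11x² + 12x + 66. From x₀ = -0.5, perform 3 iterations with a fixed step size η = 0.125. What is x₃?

-0.7890625

L′(x) = 22x + 12
Step 1: L′(-0.5) = 1; x₁ = -0.5 − 0.125·1 = -0.625
Step 2: L′(-0.625) = -1.75; x₂ = -0.625 − 0.125·(-1.75) = -0.40625
Step 3: L′(-0.40625) = 3.0625; x₃ = -0.40625 − 0.125·3.0625 = -0.7890625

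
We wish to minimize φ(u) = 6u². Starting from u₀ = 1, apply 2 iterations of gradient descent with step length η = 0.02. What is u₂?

φ′(u) = 12u
u₁ = 1 − 0.02·12 = 0.76
u₂ = 0.76 − 0.02·9.12 = 0.5776

0.5776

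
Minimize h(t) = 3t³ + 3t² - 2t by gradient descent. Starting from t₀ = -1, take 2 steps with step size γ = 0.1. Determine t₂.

-1.329

h′(t) = 9t² + 6t - 2
t₁ = -1 − 0.1·1 = -1.1
t₂ = -1.1 − 0.1·2.29 = -1.329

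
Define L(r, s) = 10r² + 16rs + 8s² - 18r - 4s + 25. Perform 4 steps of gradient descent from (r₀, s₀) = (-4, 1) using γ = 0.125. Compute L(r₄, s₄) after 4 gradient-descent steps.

∇L = (20r + 16s - 18, 16r + 16s - 4)
Step 1: at (-4, 1), ∇L = (-82, -52) → (-4, 1) − 0.125·(-82, -52) = (6.25, 7.5)
Step 2: at (6.25, 7.5), ∇L = (227, 216) → (6.25, 7.5) − 0.125·(227, 216) = (-22.125, -19.5)
Step 3: at (-22.125, -19.5), ∇L = (-772.5, -670) → (-22.125, -19.5) − 0.125·(-772.5, -670) = (74.4375, 64.25)
Step 4: at (74.4375, 64.25), ∇L = (2498.75, 2215) → (74.4375, 64.25) − 0.125·(2498.75, 2215) = (-237.90625, -212.625)
L(-237.90625, -212.625) = 1742183.837890625

1742183.837890625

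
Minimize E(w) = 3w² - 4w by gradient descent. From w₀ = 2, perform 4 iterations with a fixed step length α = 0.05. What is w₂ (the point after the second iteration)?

E′(w) = 6w - 4
w₁ = 2 − 0.05·8 = 1.6
w₂ = 1.6 − 0.05·5.6 = 1.32

1.32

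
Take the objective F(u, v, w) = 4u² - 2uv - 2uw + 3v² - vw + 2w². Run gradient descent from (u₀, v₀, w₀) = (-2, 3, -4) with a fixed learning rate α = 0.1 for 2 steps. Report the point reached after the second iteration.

(-0.54, -0.21, -1.58)

∇F = (8u - 2v - 2w, -2u + 6v - w, -2u - v + 4w)
(u₁, v₁, w₁) = (-2, 3, -4) − 0.1·(-14, 26, -15) = (-0.6, 0.4, -2.5)
(u₂, v₂, w₂) = (-0.6, 0.4, -2.5) − 0.1·(-0.6, 6.1, -9.2) = (-0.54, -0.21, -1.58)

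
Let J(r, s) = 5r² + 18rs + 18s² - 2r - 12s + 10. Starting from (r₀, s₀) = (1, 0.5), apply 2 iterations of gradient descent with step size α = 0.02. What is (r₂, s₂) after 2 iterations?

(0.5608, 0.008)

∇J = (10r + 18s - 2, 18r + 36s - 12)
Step 1: at (1, 0.5), ∇J = (17, 24) → (1, 0.5) − 0.02·(17, 24) = (0.66, 0.02)
Step 2: at (0.66, 0.02), ∇J = (4.96, 0.6) → (0.66, 0.02) − 0.02·(4.96, 0.6) = (0.5608, 0.008)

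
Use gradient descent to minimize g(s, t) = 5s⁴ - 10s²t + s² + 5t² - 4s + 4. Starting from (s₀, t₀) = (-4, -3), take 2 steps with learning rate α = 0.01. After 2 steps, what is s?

∇g = (20s³ - 20st + 2s - 4, -10s² + 10t)
Step 1: at (-4, -3), ∇g = (-1532, -190) → (-4, -3) − 0.01·(-1532, -190) = (11.32, -1.1)
Step 2: at (11.32, -1.1), ∇g = (29279.11936, -1292.424) → (11.32, -1.1) − 0.01·(29279.11936, -1292.424) = (-281.4711936, 11.82424)
s = -281.4711936

-281.4711936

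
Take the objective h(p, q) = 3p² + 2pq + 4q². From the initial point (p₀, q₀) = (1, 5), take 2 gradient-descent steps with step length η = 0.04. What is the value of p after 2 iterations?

∇h = (6p + 2q, 2p + 8q)
Step 1: at (1, 5), ∇h = (16, 42) → (1, 5) − 0.04·(16, 42) = (0.36, 3.32)
Step 2: at (0.36, 3.32), ∇h = (8.8, 27.28) → (0.36, 3.32) − 0.04·(8.8, 27.28) = (0.008, 2.2288)
p = 0.008

0.008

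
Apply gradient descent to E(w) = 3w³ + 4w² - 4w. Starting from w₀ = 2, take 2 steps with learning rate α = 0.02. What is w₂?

0.758912

E′(w) = 9w² + 8w - 4
Step 1: E′(2) = 48; w₁ = 2 − 0.02·48 = 1.04
Step 2: E′(1.04) = 14.0544; w₂ = 1.04 − 0.02·14.0544 = 0.758912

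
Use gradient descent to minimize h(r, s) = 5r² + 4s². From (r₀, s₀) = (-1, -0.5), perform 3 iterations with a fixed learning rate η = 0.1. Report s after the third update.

∇h = (10r, 8s)
(r₁, s₁) = (-1, -0.5) − 0.1·(-10, -4) = (0, -0.1)
(r₂, s₂) = (0, -0.1) − 0.1·(0, -0.8) = (0, -0.02)
(r₃, s₃) = (0, -0.02) − 0.1·(0, -0.16) = (0, -0.004)
s = -0.004

-0.004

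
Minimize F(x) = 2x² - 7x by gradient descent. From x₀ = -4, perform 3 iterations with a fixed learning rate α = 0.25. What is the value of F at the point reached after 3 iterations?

-6.125

F′(x) = 4x - 7
x₁ = -4 − 0.25·(-23) = 1.75
x₂ = 1.75 − 0.25·0 = 1.75
x₃ = 1.75 − 0.25·0 = 1.75
F(1.75) = -6.125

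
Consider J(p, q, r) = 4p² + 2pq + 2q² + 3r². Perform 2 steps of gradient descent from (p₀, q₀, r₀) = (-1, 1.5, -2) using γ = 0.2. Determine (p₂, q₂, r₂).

(-0.28, 0.14, -0.08)

∇J = (8p + 2q, 2p + 4q, 6r)
(p₁, q₁, r₁) = (-1, 1.5, -2) − 0.2·(-5, 4, -12) = (0, 0.7, 0.4)
(p₂, q₂, r₂) = (0, 0.7, 0.4) − 0.2·(1.4, 2.8, 2.4) = (-0.28, 0.14, -0.08)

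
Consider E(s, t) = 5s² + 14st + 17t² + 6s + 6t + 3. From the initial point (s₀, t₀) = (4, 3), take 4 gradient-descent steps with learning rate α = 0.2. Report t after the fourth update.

10533.0992

∇E = (10s + 14t + 6, 14s + 34t + 6)
Step 1: at (4, 3), ∇E = (88, 164) → (4, 3) − 0.2·(88, 164) = (-13.6, -29.8)
Step 2: at (-13.6, -29.8), ∇E = (-547.2, -1197.6) → (-13.6, -29.8) − 0.2·(-547.2, -1197.6) = (95.84, 209.72)
Step 3: at (95.84, 209.72), ∇E = (3900.48, 8478.24) → (95.84, 209.72) − 0.2·(3900.48, 8478.24) = (-684.256, -1485.928)
Step 4: at (-684.256, -1485.928), ∇E = (-27639.552, -60095.136) → (-684.256, -1485.928) − 0.2·(-27639.552, -60095.136) = (4843.6544, 10533.0992)
t = 10533.0992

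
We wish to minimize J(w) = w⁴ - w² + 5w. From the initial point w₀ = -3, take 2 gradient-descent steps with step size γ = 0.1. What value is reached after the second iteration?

J′(w) = 4w³ - 2w + 5
w₁ = -3 − 0.1·(-97) = 6.7
w₂ = 6.7 − 0.1·1194.652 = -112.7652

-112.7652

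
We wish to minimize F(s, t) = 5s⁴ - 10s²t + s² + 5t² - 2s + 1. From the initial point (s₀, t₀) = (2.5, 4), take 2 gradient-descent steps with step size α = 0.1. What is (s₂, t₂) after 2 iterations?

∇F = (20s³ - 20st + 2s - 2, -10s² + 10t)
(s₁, t₁) = (2.5, 4) − 0.1·(115.5, -22.5) = (-9.05, 6.25)
(s₂, t₂) = (-9.05, 6.25) − 0.1·(-13713.2025, -756.525) = (1362.27025, 81.9025)

(1362.27025, 81.9025)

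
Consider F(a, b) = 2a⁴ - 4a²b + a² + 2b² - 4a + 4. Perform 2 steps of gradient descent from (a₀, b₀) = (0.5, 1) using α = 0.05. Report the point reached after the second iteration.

(0.9872, 0.808)

∇F = (8a³ - 8ab + 2a - 4, -4a² + 4b)
Step 1: at (0.5, 1), ∇F = (-6, 3) → (0.5, 1) − 0.05·(-6, 3) = (0.8, 0.85)
Step 2: at (0.8, 0.85), ∇F = (-3.744, 0.84) → (0.8, 0.85) − 0.05·(-3.744, 0.84) = (0.9872, 0.808)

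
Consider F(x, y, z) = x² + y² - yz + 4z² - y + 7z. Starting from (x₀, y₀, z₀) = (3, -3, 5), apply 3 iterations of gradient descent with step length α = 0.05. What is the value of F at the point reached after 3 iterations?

10.886694

∇F = (2x, 2y - z - 1, -y + 8z + 7)
Step 1: at (3, -3, 5), ∇F = (6, -12, 50) → (3, -3, 5) − 0.05·(6, -12, 50) = (2.7, -2.4, 2.5)
Step 2: at (2.7, -2.4, 2.5), ∇F = (5.4, -8.3, 29.4) → (2.7, -2.4, 2.5) − 0.05·(5.4, -8.3, 29.4) = (2.43, -1.985, 1.03)
Step 3: at (2.43, -1.985, 1.03), ∇F = (4.86, -6, 17.225) → (2.43, -1.985, 1.03) − 0.05·(4.86, -6, 17.225) = (2.187, -1.685, 0.16875)
F(2.187, -1.685, 0.16875) = 10.886694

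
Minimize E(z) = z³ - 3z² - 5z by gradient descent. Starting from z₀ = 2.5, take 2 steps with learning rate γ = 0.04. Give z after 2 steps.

2.5817

E′(z) = 3z² - 6z - 5
Step 1: E′(2.5) = -1.25; z₁ = 2.5 − 0.04·(-1.25) = 2.55
Step 2: E′(2.55) = -0.7925; z₂ = 2.55 − 0.04·(-0.7925) = 2.5817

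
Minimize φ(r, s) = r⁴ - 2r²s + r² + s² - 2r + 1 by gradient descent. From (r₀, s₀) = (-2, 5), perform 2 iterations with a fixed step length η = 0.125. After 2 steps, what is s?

∇φ = (4r³ - 4rs + 2r - 2, -2r² + 2s)
(r₁, s₁) = (-2, 5) − 0.125·(2, 2) = (-2.25, 4.75)
(r₂, s₂) = (-2.25, 4.75) − 0.125·(-9.3125, -0.625) = (-1.0859375, 4.828125)
s = 4.828125

4.828125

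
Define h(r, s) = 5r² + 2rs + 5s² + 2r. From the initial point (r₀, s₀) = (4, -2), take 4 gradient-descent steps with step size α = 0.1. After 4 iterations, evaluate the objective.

-0.20809728

∇h = (10r + 2s + 2, 2r + 10s)
(r₁, s₁) = (4, -2) − 0.1·(38, -12) = (0.2, -0.8)
(r₂, s₂) = (0.2, -0.8) − 0.1·(2.4, -7.6) = (-0.04, -0.04)
(r₃, s₃) = (-0.04, -0.04) − 0.1·(1.52, -0.48) = (-0.192, 0.008)
(r₄, s₄) = (-0.192, 0.008) − 0.1·(0.096, -0.304) = (-0.2016, 0.0384)
h(-0.2016, 0.0384) = -0.20809728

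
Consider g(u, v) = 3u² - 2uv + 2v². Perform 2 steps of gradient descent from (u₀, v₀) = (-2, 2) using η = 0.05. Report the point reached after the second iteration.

(-0.7, 1)

∇g = (6u - 2v, -2u + 4v)
Step 1: at (-2, 2), ∇g = (-16, 12) → (-2, 2) − 0.05·(-16, 12) = (-1.2, 1.4)
Step 2: at (-1.2, 1.4), ∇g = (-10, 8) → (-1.2, 1.4) − 0.05·(-10, 8) = (-0.7, 1)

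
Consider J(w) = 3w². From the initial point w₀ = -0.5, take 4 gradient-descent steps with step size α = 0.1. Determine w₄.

-0.0128

J′(w) = 6w
w₁ = -0.5 − 0.1·(-3) = -0.2
w₂ = -0.2 − 0.1·(-1.2) = -0.08
w₃ = -0.08 − 0.1·(-0.48) = -0.032
w₄ = -0.032 − 0.1·(-0.192) = -0.0128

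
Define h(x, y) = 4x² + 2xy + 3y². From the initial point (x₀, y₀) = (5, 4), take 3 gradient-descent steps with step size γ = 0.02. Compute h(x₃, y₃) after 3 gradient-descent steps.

∇h = (8x + 2y, 2x + 6y)
Step 1: at (5, 4), ∇h = (48, 34) → (5, 4) − 0.02·(48, 34) = (4.04, 3.32)
Step 2: at (4.04, 3.32), ∇h = (38.96, 28) → (4.04, 3.32) − 0.02·(38.96, 28) = (3.2608, 2.76)
Step 3: at (3.2608, 2.76), ∇h = (31.6064, 23.0816) → (3.2608, 2.76) − 0.02·(31.6064, 23.0816) = (2.628672, 2.298368)
h(2.628672, 2.298368) = 55.5704635392

55.5704635392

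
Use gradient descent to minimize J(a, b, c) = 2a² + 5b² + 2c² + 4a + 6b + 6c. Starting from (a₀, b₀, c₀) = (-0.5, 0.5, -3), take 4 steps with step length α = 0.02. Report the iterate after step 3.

∇J = (4a + 4, 10b + 6, 4c + 6)
(a₁, b₁, c₁) = (-0.5, 0.5, -3) − 0.02·(2, 11, -6) = (-0.54, 0.28, -2.88)
(a₂, b₂, c₂) = (-0.54, 0.28, -2.88) − 0.02·(1.84, 8.8, -5.52) = (-0.5768, 0.104, -2.7696)
(a₃, b₃, c₃) = (-0.5768, 0.104, -2.7696) − 0.02·(1.6928, 7.04, -5.0784) = (-0.610656, -0.0368, -2.668032)

(-0.610656, -0.0368, -2.668032)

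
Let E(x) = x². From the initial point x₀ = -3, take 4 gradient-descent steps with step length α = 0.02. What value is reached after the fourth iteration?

E′(x) = 2x
Step 1: E′(-3) = -6; x₁ = -3 − 0.02·(-6) = -2.88
Step 2: E′(-2.88) = -5.76; x₂ = -2.88 − 0.02·(-5.76) = -2.7648
Step 3: E′(-2.7648) = -5.5296; x₃ = -2.7648 − 0.02·(-5.5296) = -2.654208
Step 4: E′(-2.654208) = -5.308416; x₄ = -2.654208 − 0.02·(-5.308416) = -2.54803968

-2.54803968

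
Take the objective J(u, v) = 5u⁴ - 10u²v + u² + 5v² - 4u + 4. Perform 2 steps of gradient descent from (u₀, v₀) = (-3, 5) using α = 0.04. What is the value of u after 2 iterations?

∇J = (20u³ - 20uv + 2u - 4, -10u² + 10v)
(u₁, v₁) = (-3, 5) − 0.04·(-250, -40) = (7, 6.6)
(u₂, v₂) = (7, 6.6) − 0.04·(5946, -424) = (-230.84, 23.56)
u = -230.84

-230.84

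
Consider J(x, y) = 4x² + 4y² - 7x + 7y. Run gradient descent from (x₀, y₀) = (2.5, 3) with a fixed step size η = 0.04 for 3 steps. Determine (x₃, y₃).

∇J = (8x - 7, 8y + 7)
(x₁, y₁) = (2.5, 3) − 0.04·(13, 31) = (1.98, 1.76)
(x₂, y₂) = (1.98, 1.76) − 0.04·(8.84, 21.08) = (1.6264, 0.9168)
(x₃, y₃) = (1.6264, 0.9168) − 0.04·(6.0112, 14.3344) = (1.385952, 0.343424)

(1.385952, 0.343424)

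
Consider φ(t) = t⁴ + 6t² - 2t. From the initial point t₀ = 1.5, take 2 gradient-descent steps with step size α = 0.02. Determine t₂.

φ′(t) = 4t³ + 12t - 2
t₁ = 1.5 − 0.02·29.5 = 0.91
t₂ = 0.91 − 0.02·11.934284 = 0.67131432

0.67131432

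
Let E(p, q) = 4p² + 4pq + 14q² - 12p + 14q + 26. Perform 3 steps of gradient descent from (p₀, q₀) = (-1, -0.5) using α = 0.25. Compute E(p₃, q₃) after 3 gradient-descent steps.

64132.5

∇E = (8p + 4q - 12, 4p + 28q + 14)
(p₁, q₁) = (-1, -0.5) − 0.25·(-22, -4) = (4.5, 0.5)
(p₂, q₂) = (4.5, 0.5) − 0.25·(26, 46) = (-2, -11)
(p₃, q₃) = (-2, -11) − 0.25·(-72, -302) = (16, 64.5)
E(16, 64.5) = 64132.5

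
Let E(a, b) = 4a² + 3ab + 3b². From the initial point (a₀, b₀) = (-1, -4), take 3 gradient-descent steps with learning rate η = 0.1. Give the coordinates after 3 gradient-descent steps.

∇E = (8a + 3b, 3a + 6b)
Step 1: at (-1, -4), ∇E = (-20, -27) → (-1, -4) − 0.1·(-20, -27) = (1, -1.3)
Step 2: at (1, -1.3), ∇E = (4.1, -4.8) → (1, -1.3) − 0.1·(4.1, -4.8) = (0.59, -0.82)
Step 3: at (0.59, -0.82), ∇E = (2.26, -3.15) → (0.59, -0.82) − 0.1·(2.26, -3.15) = (0.364, -0.505)

(0.364, -0.505)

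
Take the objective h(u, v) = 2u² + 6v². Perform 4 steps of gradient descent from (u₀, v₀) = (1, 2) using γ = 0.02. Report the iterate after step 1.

∇h = (4u, 12v)
(u₁, v₁) = (1, 2) − 0.02·(4, 24) = (0.92, 1.52)

(0.92, 1.52)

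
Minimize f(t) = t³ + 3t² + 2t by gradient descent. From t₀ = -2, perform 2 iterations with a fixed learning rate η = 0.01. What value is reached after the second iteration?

-2.041212

f′(t) = 3t² + 6t + 2
t₁ = -2 − 0.01·2 = -2.02
t₂ = -2.02 − 0.01·2.1212 = -2.041212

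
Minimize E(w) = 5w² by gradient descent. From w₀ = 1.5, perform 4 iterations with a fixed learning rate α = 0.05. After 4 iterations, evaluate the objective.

E′(w) = 10w
Step 1: E′(1.5) = 15; w₁ = 1.5 − 0.05·15 = 0.75
Step 2: E′(0.75) = 7.5; w₂ = 0.75 − 0.05·7.5 = 0.375
Step 3: E′(0.375) = 3.75; w₃ = 0.375 − 0.05·3.75 = 0.1875
Step 4: E′(0.1875) = 1.875; w₄ = 0.1875 − 0.05·1.875 = 0.09375
E(0.09375) = 0.0439453125

0.0439453125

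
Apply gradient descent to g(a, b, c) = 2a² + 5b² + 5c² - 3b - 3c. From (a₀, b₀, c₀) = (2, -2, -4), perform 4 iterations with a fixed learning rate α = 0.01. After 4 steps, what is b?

-1.20903

∇g = (4a, 10b - 3, 10c - 3)
Step 1: at (2, -2, -4), ∇g = (8, -23, -43) → (2, -2, -4) − 0.01·(8, -23, -43) = (1.92, -1.77, -3.57)
Step 2: at (1.92, -1.77, -3.57), ∇g = (7.68, -20.7, -38.7) → (1.92, -1.77, -3.57) − 0.01·(7.68, -20.7, -38.7) = (1.8432, -1.563, -3.183)
Step 3: at (1.8432, -1.563, -3.183), ∇g = (7.3728, -18.63, -34.83) → (1.8432, -1.563, -3.183) − 0.01·(7.3728, -18.63, -34.83) = (1.769472, -1.3767, -2.8347)
Step 4: at (1.769472, -1.3767, -2.8347), ∇g = (7.077888, -16.767, -31.347) → (1.769472, -1.3767, -2.8347) − 0.01·(7.077888, -16.767, -31.347) = (1.69869312, -1.20903, -2.52123)
b = -1.20903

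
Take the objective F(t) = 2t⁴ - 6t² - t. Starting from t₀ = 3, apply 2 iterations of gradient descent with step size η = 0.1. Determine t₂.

2613.6792

F′(t) = 8t³ - 12t - 1
t₁ = 3 − 0.1·179 = -14.9
t₂ = -14.9 − 0.1·(-26285.792) = 2613.6792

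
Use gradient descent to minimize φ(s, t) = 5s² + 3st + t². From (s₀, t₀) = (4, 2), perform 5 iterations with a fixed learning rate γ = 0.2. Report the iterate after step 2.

(5.92, 2.4)

∇φ = (10s + 3t, 3s + 2t)
Step 1: at (4, 2), ∇φ = (46, 16) → (4, 2) − 0.2·(46, 16) = (-5.2, -1.2)
Step 2: at (-5.2, -1.2), ∇φ = (-55.6, -18) → (-5.2, -1.2) − 0.2·(-55.6, -18) = (5.92, 2.4)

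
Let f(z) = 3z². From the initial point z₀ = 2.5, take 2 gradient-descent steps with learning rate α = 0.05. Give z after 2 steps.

1.225

f′(z) = 6z
Step 1: f′(2.5) = 15; z₁ = 2.5 − 0.05·15 = 1.75
Step 2: f′(1.75) = 10.5; z₂ = 1.75 − 0.05·10.5 = 1.225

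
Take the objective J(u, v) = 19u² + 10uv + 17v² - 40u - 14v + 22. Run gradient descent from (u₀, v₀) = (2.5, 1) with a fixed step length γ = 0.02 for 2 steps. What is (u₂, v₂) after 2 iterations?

∇J = (38u + 10v - 40, 10u + 34v - 14)
(u₁, v₁) = (2.5, 1) − 0.02·(65, 45) = (1.2, 0.1)
(u₂, v₂) = (1.2, 0.1) − 0.02·(6.6, 1.4) = (1.068, 0.072)

(1.068, 0.072)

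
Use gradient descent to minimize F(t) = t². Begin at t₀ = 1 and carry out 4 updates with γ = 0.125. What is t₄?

F′(t) = 2t
Step 1: F′(1) = 2; t₁ = 1 − 0.125·2 = 0.75
Step 2: F′(0.75) = 1.5; t₂ = 0.75 − 0.125·1.5 = 0.5625
Step 3: F′(0.5625) = 1.125; t₃ = 0.5625 − 0.125·1.125 = 0.421875
Step 4: F′(0.421875) = 0.84375; t₄ = 0.421875 − 0.125·0.84375 = 0.31640625

0.31640625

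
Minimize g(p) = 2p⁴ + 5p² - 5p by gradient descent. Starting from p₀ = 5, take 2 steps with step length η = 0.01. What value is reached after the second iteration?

8.09529

g′(p) = 8p³ + 10p - 5
Step 1: g′(5) = 1045; p₁ = 5 − 0.01·1045 = -5.45
Step 2: g′(-5.45) = -1354.529; p₂ = -5.45 − 0.01·(-1354.529) = 8.09529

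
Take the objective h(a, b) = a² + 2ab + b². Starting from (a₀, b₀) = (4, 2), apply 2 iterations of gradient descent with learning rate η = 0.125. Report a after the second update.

∇h = (2a + 2b, 2a + 2b)
(a₁, b₁) = (4, 2) − 0.125·(12, 12) = (2.5, 0.5)
(a₂, b₂) = (2.5, 0.5) − 0.125·(6, 6) = (1.75, -0.25)
a = 1.75

1.75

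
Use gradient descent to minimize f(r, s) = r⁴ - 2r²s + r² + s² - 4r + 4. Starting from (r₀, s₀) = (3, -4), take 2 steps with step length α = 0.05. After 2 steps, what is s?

∇f = (4r³ - 4rs + 2r - 4, -2r² + 2s)
(r₁, s₁) = (3, -4) − 0.05·(158, -26) = (-4.9, -2.7)
(r₂, s₂) = (-4.9, -2.7) − 0.05·(-537.316, -53.42) = (21.9658, -0.029)
s = -0.029

-0.029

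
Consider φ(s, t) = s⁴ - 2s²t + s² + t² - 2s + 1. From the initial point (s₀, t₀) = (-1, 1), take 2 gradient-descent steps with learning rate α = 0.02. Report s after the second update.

∇φ = (4s³ - 4st + 2s - 2, -2s² + 2t)
Step 1: at (-1, 1), ∇φ = (-4, 0) → (-1, 1) − 0.02·(-4, 0) = (-0.92, 1)
Step 2: at (-0.92, 1), ∇φ = (-3.274752, 0.3072) → (-0.92, 1) − 0.02·(-3.274752, 0.3072) = (-0.85450496, 0.993856)
s = -0.85450496

-0.85450496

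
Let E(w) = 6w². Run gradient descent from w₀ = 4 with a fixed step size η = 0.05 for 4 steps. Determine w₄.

E′(w) = 12w
w₁ = 4 − 0.05·48 = 1.6
w₂ = 1.6 − 0.05·19.2 = 0.64
w₃ = 0.64 − 0.05·7.68 = 0.256
w₄ = 0.256 − 0.05·3.072 = 0.1024

0.1024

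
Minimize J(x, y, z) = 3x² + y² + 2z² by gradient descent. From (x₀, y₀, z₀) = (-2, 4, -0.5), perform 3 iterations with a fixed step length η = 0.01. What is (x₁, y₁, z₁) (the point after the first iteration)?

∇J = (6x, 2y, 4z)
(x₁, y₁, z₁) = (-2, 4, -0.5) − 0.01·(-12, 8, -2) = (-1.88, 3.92, -0.48)

(-1.88, 3.92, -0.48)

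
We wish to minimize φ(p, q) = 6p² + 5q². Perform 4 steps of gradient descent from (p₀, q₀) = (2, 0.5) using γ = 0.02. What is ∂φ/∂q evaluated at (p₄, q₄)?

∇φ = (12p, 10q)
(p₁, q₁) = (2, 0.5) − 0.02·(24, 5) = (1.52, 0.4)
(p₂, q₂) = (1.52, 0.4) − 0.02·(18.24, 4) = (1.1552, 0.32)
(p₃, q₃) = (1.1552, 0.32) − 0.02·(13.8624, 3.2) = (0.877952, 0.256)
(p₄, q₄) = (0.877952, 0.256) − 0.02·(10.535424, 2.56) = (0.66724352, 0.2048)
∂φ/∂q at (0.66724352, 0.2048) = 2.048

2.048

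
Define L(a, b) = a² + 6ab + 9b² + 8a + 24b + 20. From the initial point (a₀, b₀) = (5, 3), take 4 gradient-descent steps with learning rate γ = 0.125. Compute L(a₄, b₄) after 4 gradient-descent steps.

∇L = (2a + 6b + 8, 6a + 18b + 24)
(a₁, b₁) = (5, 3) − 0.125·(36, 108) = (0.5, -10.5)
(a₂, b₂) = (0.5, -10.5) − 0.125·(-54, -162) = (7.25, 9.75)
(a₃, b₃) = (7.25, 9.75) − 0.125·(81, 243) = (-2.875, -20.625)
(a₄, b₄) = (-2.875, -20.625) − 0.125·(-121.5, -364.5) = (12.3125, 24.9375)
L(12.3125, 24.9375) = 8307.765625

8307.765625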